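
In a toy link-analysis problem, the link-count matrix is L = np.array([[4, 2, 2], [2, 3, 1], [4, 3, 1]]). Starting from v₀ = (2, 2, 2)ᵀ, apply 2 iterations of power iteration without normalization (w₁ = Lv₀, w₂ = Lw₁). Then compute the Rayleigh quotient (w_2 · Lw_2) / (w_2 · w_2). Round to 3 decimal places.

w1 = Lv₀ = (4·2 + 2·2 + 2·2; 2·2 + 3·2 + 1·2; 4·2 + 3·2 + 1·2) = (16, 12, 16)
w2 = Lw1 = (4·16 + 2·12 + 2·16; 2·16 + 3·12 + 1·16; 4·16 + 3·12 + 1·16) = (120, 84, 116)
Lw2 = (880, 608, 848)
w2·Lw2 = 120·880 + 84·608 + 116·848 = 255040; w2·w2 = 120·120 + 84·84 + 116·116 = 34912
λ ≈ 255040/34912 = 7.305

7.305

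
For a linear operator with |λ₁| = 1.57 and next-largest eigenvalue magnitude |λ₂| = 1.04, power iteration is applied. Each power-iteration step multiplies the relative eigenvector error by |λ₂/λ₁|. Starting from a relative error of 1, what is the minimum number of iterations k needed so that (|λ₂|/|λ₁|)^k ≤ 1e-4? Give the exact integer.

|λ₂/λ₁| = 1.04/1.57 = 0.66242
Need k ≥ ln(1e-4) / ln(0.66242) = -9.2103 / -0.4119 ≈ 22.363
Smallest integer k satisfying the bound: 23

23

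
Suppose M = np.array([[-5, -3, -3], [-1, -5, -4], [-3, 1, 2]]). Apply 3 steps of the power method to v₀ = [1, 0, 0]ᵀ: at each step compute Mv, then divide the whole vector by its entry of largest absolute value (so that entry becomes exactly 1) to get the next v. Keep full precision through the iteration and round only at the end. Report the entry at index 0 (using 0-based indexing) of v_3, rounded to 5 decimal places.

Mv0 = (-5.000000, -1.000000, -3.000000); divide by -5.000000 → v1 = (1.000000, 0.200000, 0.600000)
Mv1 = (-7.400000, -4.400000, -1.600000); divide by -7.400000 → v2 = (1.000000, 0.594595, 0.216216)
Mv2 = (-7.432432, -4.837838, -1.972973); divide by -7.432432 → v3 = (1.000000, 0.650909, 0.265455)
Requested entry of v3: -275/-275 = 1.00000

1.00000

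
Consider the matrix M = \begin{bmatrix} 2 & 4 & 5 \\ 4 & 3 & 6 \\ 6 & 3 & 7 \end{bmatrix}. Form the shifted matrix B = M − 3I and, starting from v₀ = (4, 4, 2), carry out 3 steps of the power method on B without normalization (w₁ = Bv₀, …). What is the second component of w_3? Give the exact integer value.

3592

B = M − 3I has rows (-1, 4, 5); (4, 0, 6); (6, 3, 4)
w1 = Bv₀ = ((-1)·4 + 4·4 + 5·2; 4·4 + 0·4 + 6·2; 6·4 + 3·4 + 4·2) = (22, 28, 44)
w2 = Bw1 = ((-1)·22 + 4·28 + 5·44; 4·22 + 0·28 + 6·44; 6·22 + 3·28 + 4·44) = (310, 352, 392)
w3 = Bw2 = (3058, 3592, 4484)
Requested component of w3: 3592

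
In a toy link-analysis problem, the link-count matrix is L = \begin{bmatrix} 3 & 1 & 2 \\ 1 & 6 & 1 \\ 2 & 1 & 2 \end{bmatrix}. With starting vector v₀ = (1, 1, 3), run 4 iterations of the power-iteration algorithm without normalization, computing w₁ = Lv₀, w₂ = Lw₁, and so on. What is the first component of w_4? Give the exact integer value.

2209

w1 = Lv₀ = (3·1 + 1·1 + 2·3; 1·1 + 6·1 + 1·3; 2·1 + 1·1 + 2·3) = (10, 10, 9)
w2 = Lw1 = (3·10 + 1·10 + 2·9; 1·10 + 6·10 + 1·9; 2·10 + 1·10 + 2·9) = (58, 79, 48)
w3 = Lw2 = (349, 580, 291)
w4 = Lw3 = (2209, 4120, 1860)
The requested component of w4 is 2209.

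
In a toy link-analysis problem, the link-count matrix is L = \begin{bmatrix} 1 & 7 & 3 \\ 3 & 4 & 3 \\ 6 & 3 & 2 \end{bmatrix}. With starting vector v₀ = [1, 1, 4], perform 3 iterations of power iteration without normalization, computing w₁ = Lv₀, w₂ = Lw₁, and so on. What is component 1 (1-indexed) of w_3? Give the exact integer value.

w1 = Lv₀ = (20, 19, 17)
w2 = Lw1 = (204, 187, 211)
w3 = Lw2 = (2146, 1993, 2207)
The requested component of w3 is 2146.

2146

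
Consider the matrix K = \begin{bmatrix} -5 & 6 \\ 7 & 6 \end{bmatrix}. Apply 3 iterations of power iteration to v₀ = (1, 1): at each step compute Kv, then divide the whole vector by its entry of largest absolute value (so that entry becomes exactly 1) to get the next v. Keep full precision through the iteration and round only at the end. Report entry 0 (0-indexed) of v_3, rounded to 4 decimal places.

Kv0 = (1.00000, 13.00000); divide by 13.00000 → v1 = (0.07692, 1.00000)
Kv1 = (5.61538, 6.53846); divide by 6.53846 → v2 = (0.85882, 1.00000)
Kv2 = (1.70588, 12.01176); divide by 12.01176 → v3 = (0.14202, 1.00000)
Requested entry of v3: 145/1021 = 0.1420

0.1420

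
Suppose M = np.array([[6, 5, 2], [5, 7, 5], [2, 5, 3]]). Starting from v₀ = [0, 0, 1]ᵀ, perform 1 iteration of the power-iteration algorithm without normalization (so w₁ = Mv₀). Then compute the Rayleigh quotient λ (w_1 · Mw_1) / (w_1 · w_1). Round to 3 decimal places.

w1 = Mv₀ = (6·0 + 5·0 + 2·1; 5·0 + 7·0 + 5·1; 2·0 + 5·0 + 3·1) = (2, 5, 3)
Mw1 = (43, 60, 38)
w1·Mw1 = 2·43 + 5·60 + 3·38 = 500; w1·w1 = 2·2 + 5·5 + 3·3 = 38
λ ≈ 500/38 = 13.158

13.158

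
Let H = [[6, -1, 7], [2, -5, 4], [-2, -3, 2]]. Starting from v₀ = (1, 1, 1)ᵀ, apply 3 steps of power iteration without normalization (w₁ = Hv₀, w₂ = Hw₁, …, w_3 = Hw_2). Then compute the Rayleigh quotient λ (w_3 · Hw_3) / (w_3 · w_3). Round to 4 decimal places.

w1 = Hv₀ = (6·1 + (-1)·1 + 7·1; 2·1 + (-5)·1 + 4·1; (-2)·1 + (-3)·1 + 2·1) = (12, 1, -3)
w2 = Hw1 = (6·12 + (-1)·1 + 7·(-3); 2·12 + (-5)·1 + 4·(-3); (-2)·12 + (-3)·1 + 2·(-3)) = (50, 7, -33)
w3 = Hw2 = (62, -67, -187)
Hw3 = (-870, -289, -297)
w3·Hw3 = 62·(-870) + (-67)·(-289) + (-187)·(-297) = 20962; w3·w3 = 62·62 + (-67)·(-67) + (-187)·(-187) = 43302
λ ≈ 20962/43302 = 0.4841

λ ≈ 0.4841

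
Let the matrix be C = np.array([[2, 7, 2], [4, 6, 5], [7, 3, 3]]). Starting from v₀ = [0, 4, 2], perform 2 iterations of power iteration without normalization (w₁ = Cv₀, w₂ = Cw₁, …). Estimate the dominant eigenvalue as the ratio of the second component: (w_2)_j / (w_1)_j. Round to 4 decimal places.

w1 = Cv₀ = (32, 34, 18)
w2 = Cw1 = (338, 422, 380)
Ratio at component: 422 / 34 = 12.4118

λ ≈ 12.4118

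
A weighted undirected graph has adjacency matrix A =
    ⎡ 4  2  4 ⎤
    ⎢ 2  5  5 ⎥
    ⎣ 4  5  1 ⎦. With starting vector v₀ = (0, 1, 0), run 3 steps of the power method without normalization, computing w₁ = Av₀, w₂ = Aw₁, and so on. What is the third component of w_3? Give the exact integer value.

w1 = Av₀ = (4·0 + 2·1 + 4·0; 2·0 + 5·1 + 5·0; 4·0 + 5·1 + 1·0) = (2, 5, 5)
w2 = Aw1 = (4·2 + 2·5 + 4·5; 2·2 + 5·5 + 5·5; 4·2 + 5·5 + 1·5) = (38, 54, 38)
w3 = Aw2 = (412, 536, 460)
The requested component of w3 is 460.

460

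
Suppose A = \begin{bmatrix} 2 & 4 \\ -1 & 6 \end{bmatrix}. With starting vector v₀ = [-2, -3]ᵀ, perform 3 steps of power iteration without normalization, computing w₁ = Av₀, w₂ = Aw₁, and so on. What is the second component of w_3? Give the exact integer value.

w1 = Av₀ = (-16, -16)
w2 = Aw1 = (-96, -80)
w3 = Aw2 = (-512, -384)
The requested component of w3 is -384.

-384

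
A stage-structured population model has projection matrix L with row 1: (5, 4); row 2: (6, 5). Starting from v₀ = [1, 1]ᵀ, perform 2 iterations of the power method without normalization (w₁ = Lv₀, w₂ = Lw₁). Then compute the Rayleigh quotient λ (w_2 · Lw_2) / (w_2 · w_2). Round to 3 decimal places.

w1 = Lv₀ = (5·1 + 4·1; 6·1 + 5·1) = (9, 11)
w2 = Lw1 = (5·9 + 4·11; 6·9 + 5·11) = (89, 109)
Lw2 = (881, 1079)
w2·Lw2 = 89·881 + 109·1079 = 196020; w2·w2 = 89·89 + 109·109 = 19802
λ ≈ 196020/19802 = 9.899

λ ≈ 9.899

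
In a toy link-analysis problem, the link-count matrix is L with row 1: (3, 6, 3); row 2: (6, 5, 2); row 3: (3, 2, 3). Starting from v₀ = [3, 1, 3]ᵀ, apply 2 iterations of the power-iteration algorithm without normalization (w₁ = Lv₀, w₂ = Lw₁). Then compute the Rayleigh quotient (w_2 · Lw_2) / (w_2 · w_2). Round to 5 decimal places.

λ ≈ 11.50271

w1 = Lv₀ = (24, 29, 20)
w2 = Lw1 = (306, 329, 190)
Lw2 = (3462, 3861, 2146)
w2·Lw2 = 306·3462 + 329·3861 + 190·2146 = 2737381; w2·w2 = 306·306 + 329·329 + 190·190 = 237977
λ ≈ 2737381/237977 = 11.50271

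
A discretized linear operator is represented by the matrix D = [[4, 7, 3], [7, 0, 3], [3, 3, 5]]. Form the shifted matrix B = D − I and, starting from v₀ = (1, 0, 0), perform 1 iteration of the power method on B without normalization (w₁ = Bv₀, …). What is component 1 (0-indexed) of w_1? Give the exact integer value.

B = D − I has rows (3, 7, 3); (7, -1, 3); (3, 3, 4)
w1 = Bv₀ = (3, 7, 3)
Requested component of w1: 7

7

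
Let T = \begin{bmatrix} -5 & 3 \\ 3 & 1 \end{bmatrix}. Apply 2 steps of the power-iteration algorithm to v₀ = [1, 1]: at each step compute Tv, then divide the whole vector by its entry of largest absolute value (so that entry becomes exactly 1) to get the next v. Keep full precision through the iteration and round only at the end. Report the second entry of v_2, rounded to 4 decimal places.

Tv0 = (-2.00000, 4.00000); divide by 4.00000 → v1 = (-0.50000, 1.00000)
Tv1 = (5.50000, -0.50000); divide by 5.50000 → v2 = (1.00000, -0.09091)
Requested entry of v2: -2/22 = -0.0909

-0.0909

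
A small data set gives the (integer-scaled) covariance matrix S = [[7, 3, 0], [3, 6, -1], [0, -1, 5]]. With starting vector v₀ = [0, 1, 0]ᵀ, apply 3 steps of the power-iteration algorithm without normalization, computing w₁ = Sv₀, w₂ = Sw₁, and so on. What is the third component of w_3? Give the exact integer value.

-101

w1 = Sv₀ = (7·0 + 3·1 + 0·0; 3·0 + 6·1 + (-1)·0; 0·0 + (-1)·1 + 5·0) = (3, 6, -1)
w2 = Sw1 = (7·3 + 3·6 + 0·(-1); 3·3 + 6·6 + (-1)·(-1); 0·3 + (-1)·6 + 5·(-1)) = (39, 46, -11)
w3 = Sw2 = (411, 404, -101)
The requested component of w3 is -101.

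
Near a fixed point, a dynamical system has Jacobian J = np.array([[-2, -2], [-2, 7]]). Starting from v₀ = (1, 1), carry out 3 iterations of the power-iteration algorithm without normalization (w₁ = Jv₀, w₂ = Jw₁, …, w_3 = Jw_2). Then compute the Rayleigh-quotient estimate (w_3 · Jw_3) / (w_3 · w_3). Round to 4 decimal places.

7.3962

w1 = Jv₀ = ((-2)·1 + (-2)·1; (-2)·1 + 7·1) = (-4, 5)
w2 = Jw1 = ((-2)·(-4) + (-2)·5; (-2)·(-4) + 7·5) = (-2, 43)
w3 = Jw2 = (-82, 305)
Jw3 = (-446, 2299)
w3·Jw3 = (-82)·(-446) + 305·2299 = 737767; w3·w3 = (-82)·(-82) + 305·305 = 99749
λ ≈ 737767/99749 = 7.3962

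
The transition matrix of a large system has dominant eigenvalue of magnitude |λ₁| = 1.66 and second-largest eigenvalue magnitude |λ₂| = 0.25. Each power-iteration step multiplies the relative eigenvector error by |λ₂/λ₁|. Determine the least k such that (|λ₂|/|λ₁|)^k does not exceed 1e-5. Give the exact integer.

|λ₂/λ₁| = 0.25/1.66 = 0.15060
Need k ≥ ln(1e-5) / ln(0.15060) = -11.5129 / -1.8931 ≈ 6.081
Smallest integer k satisfying the bound: 7

7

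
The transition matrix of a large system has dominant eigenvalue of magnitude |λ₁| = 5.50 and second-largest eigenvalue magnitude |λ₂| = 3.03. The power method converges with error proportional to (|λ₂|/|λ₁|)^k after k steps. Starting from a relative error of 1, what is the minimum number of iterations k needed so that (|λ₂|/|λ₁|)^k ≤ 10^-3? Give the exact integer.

|λ₂/λ₁| = 3.03/5.50 = 0.55091
Need k ≥ ln(10^-3) / ln(0.55091) = -6.9078 / -0.5962 ≈ 11.587
Smallest integer k satisfying the bound: 12

12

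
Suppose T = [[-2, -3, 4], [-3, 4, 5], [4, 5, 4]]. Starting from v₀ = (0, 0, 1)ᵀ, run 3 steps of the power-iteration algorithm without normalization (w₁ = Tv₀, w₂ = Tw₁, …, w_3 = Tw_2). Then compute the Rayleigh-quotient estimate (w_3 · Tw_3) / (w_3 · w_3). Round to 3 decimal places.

w1 = Tv₀ = (4, 5, 4)
w2 = Tw1 = (-7, 28, 57)
w3 = Tw2 = (158, 418, 340)
Tw3 = (-210, 2898, 4082)
w3·Tw3 = 158·(-210) + 418·2898 + 340·4082 = 2566064; w3·w3 = 158·158 + 418·418 + 340·340 = 315288
λ ≈ 2566064/315288 = 8.139

8.139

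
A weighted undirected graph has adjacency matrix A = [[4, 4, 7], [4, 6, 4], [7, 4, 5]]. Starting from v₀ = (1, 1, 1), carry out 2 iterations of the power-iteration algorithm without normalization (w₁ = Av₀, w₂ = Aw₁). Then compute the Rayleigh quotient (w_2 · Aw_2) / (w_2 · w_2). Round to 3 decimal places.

15.050

w1 = Av₀ = (4·1 + 4·1 + 7·1; 4·1 + 6·1 + 4·1; 7·1 + 4·1 + 5·1) = (15, 14, 16)
w2 = Aw1 = (4·15 + 4·14 + 7·16; 4·15 + 6·14 + 4·16; 7·15 + 4·14 + 5·16) = (228, 208, 241)
Aw2 = (3431, 3124, 3633)
w2·Aw2 = 228·3431 + 208·3124 + 241·3633 = 2307613; w2·w2 = 228·228 + 208·208 + 241·241 = 153329
λ ≈ 2307613/153329 = 15.050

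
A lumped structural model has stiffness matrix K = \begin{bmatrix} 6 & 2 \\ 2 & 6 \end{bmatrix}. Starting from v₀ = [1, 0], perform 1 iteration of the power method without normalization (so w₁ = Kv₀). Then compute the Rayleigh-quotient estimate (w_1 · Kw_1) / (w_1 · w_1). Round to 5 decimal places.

w1 = Kv₀ = (6, 2)
Kw1 = (40, 24)
w1·Kw1 = 6·40 + 2·24 = 288; w1·w1 = 6·6 + 2·2 = 40
λ ≈ 288/40 = 7.20000

7.20000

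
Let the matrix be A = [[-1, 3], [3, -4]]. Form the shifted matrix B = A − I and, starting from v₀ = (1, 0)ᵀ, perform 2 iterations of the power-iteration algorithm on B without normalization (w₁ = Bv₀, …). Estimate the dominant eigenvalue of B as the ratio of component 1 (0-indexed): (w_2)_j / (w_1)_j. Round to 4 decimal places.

B = A − I has rows (-2, 3); (3, -5)
w1 = Bv₀ = ((-2)·1 + 3·0; 3·1 + (-5)·0) = (-2, 3)
w2 = Bw1 = ((-2)·(-2) + 3·3; 3·(-2) + (-5)·3) = (13, -21)
Ratio: -21/3 = -7.0000

-7.0000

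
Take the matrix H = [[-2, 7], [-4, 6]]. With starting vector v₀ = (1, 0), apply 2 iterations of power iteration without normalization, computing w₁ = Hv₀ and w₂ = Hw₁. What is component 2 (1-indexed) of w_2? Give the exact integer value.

-16

w1 = Hv₀ = ((-2)·1 + 7·0; (-4)·1 + 6·0) = (-2, -4)
w2 = Hw1 = ((-2)·(-2) + 7·(-4); (-4)·(-2) + 6·(-4)) = (-24, -16)
The requested component of w2 is -16.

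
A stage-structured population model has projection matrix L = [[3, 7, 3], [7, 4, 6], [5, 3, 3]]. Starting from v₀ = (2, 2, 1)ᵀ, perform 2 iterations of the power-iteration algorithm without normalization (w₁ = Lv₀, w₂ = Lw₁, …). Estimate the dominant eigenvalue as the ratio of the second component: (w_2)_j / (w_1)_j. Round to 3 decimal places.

w1 = Lv₀ = (3·2 + 7·2 + 3·1; 7·2 + 4·2 + 6·1; 5·2 + 3·2 + 3·1) = (23, 28, 19)
w2 = Lw1 = (3·23 + 7·28 + 3·19; 7·23 + 4·28 + 6·19; 5·23 + 3·28 + 3·19) = (322, 387, 256)
Ratio at component: 387 / 28 = 13.821

13.821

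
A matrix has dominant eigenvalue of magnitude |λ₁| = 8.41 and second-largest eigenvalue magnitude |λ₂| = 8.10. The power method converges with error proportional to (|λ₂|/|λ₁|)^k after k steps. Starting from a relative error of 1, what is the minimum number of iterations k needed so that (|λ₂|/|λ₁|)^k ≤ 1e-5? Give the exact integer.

307

|λ₂/λ₁| = 8.10/8.41 = 0.96314
Need k ≥ ln(1e-5) / ln(0.96314) = -11.5129 / -0.0376 ≈ 306.542
Smallest integer k satisfying the bound: 307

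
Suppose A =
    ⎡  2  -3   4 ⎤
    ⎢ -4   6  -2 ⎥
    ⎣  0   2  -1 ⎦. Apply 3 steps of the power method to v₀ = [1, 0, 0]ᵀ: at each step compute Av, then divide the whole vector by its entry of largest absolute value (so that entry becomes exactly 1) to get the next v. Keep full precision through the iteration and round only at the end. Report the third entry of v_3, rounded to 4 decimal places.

Av0 = (2.00000, -4.00000, 0.00000); divide by -4.00000 → v1 = (-0.50000, 1.00000, 0.00000)
Av1 = (-4.00000, 8.00000, 2.00000); divide by 8.00000 → v2 = (-0.50000, 1.00000, 0.25000)
Av2 = (-3.00000, 7.50000, 1.75000); divide by 7.50000 → v3 = (-0.40000, 1.00000, 0.23333)
Requested entry of v3: -56/-240 = 0.2333

0.2333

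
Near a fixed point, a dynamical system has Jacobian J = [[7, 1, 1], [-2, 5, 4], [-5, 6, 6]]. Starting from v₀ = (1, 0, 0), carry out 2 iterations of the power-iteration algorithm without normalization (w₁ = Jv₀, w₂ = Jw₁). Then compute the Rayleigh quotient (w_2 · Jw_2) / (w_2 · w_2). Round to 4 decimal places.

w1 = Jv₀ = (7·1 + 1·0 + 1·0; (-2)·1 + 5·0 + 4·0; (-5)·1 + 6·0 + 6·0) = (7, -2, -5)
w2 = Jw1 = (7·7 + 1·(-2) + 1·(-5); (-2)·7 + 5·(-2) + 4·(-5); (-5)·7 + 6·(-2) + 6·(-5)) = (42, -44, -77)
Jw2 = (173, -612, -936)
w2·Jw2 = 42·173 + (-44)·(-612) + (-77)·(-936) = 106266; w2·w2 = 42·42 + (-44)·(-44) + (-77)·(-77) = 9629
λ ≈ 106266/9629 = 11.0360

λ ≈ 11.0360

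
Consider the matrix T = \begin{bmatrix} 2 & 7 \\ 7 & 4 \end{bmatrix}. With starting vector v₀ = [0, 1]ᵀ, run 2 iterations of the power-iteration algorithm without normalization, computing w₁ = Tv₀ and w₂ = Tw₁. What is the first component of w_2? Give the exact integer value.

w1 = Tv₀ = (7, 4)
w2 = Tw1 = (42, 65)
The requested component of w2 is 42.

42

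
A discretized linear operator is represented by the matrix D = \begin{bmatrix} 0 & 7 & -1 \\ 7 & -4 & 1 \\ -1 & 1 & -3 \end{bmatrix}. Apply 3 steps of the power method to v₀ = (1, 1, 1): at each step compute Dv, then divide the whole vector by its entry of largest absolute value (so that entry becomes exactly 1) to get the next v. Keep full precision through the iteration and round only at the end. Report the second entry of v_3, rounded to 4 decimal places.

Dv0 = (6.00000, 4.00000, -3.00000); divide by 6.00000 → v1 = (1.00000, 0.66667, -0.50000)
Dv1 = (5.16667, 3.83333, 1.16667); divide by 5.16667 → v2 = (1.00000, 0.74194, 0.22581)
Dv2 = (4.96774, 4.25806, -0.93548); divide by 4.96774 → v3 = (1.00000, 0.85714, -0.18831)
Requested entry of v3: 132/154 = 0.8571

0.8571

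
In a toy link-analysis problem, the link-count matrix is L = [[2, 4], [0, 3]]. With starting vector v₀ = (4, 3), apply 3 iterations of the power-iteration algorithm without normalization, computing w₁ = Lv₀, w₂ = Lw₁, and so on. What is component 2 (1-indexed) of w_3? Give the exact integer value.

w1 = Lv₀ = (20, 9)
w2 = Lw1 = (76, 27)
w3 = Lw2 = (260, 81)
The requested component of w3 is 81.

81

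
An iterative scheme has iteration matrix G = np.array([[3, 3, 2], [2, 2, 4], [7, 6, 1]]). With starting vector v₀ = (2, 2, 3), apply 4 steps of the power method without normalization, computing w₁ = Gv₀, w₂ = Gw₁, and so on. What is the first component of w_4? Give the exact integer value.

w1 = Gv₀ = (3·2 + 3·2 + 2·3; 2·2 + 2·2 + 4·3; 7·2 + 6·2 + 1·3) = (18, 20, 29)
w2 = Gw1 = (3·18 + 3·20 + 2·29; 2·18 + 2·20 + 4·29; 7·18 + 6·20 + 1·29) = (172, 192, 275)
w3 = Gw2 = (1642, 1828, 2631)
w4 = Gw3 = (15672, 17464, 25093)
The requested component of w4 is 15672.

15672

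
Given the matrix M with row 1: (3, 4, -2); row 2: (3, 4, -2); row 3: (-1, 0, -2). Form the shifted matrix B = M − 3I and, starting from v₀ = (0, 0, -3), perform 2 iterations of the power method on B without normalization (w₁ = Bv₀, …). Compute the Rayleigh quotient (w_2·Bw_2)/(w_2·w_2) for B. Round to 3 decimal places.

-5.269

B = M − 3I has rows (0, 4, -2); (3, 1, -2); (-1, 0, -5)
w1 = Bv₀ = (6, 6, 15)
w2 = Bw1 = (-6, -6, -81)
Bw2 = (138, 138, 411)
w2·Bw2 = -34947; w2·w2 = 6633; μ ≈ -34947/6633 = -5.269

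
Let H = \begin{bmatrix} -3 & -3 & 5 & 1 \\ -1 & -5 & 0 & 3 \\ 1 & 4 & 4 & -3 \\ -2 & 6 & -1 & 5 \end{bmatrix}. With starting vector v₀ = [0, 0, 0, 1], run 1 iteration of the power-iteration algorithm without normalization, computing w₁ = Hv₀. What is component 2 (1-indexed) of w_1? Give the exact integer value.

3

w1 = Hv₀ = ((-3)·0 + (-3)·0 + 5·0 + 1·1; (-1)·0 + (-5)·0 + 0·0 + 3·1; 1·0 + 4·0 + 4·0 + (-3)·1; (-2)·0 + 6·0 + (-1)·0 + 5·1) = (1, 3, -3, 5)
The requested component of w1 is 3.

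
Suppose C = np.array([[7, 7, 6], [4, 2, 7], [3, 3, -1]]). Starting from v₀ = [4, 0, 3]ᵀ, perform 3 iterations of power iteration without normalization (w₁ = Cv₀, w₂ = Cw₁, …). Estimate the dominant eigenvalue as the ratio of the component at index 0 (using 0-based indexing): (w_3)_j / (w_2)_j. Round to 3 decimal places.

12.806

w1 = Cv₀ = (46, 37, 9)
w2 = Cw1 = (635, 321, 240)
w3 = Cw2 = (8132, 4862, 2628)
Ratio at component: 8132 / 635 = 12.806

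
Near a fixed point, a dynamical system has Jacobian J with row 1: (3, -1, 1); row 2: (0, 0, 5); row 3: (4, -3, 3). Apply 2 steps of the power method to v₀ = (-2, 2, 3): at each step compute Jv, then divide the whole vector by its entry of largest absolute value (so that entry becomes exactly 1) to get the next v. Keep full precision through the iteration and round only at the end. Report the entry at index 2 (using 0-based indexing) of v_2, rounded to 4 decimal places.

1.0000

Jv0 = (-5.00000, 15.00000, -5.00000); divide by 15.00000 → v1 = (-0.33333, 1.00000, -0.33333)
Jv1 = (-2.33333, -1.66667, -5.33333); divide by -5.33333 → v2 = (0.43750, 0.31250, 1.00000)
Requested entry of v2: -80/-80 = 1.0000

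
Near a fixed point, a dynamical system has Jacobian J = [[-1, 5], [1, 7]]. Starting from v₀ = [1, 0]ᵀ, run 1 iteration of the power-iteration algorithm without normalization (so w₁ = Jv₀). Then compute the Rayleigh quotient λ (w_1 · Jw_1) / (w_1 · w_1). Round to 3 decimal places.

0.000

w1 = Jv₀ = (-1, 1)
Jw1 = (6, 6)
w1·Jw1 = (-1)·6 + 1·6 = 0; w1·w1 = (-1)·(-1) + 1·1 = 2
λ ≈ 0/2 = 0.000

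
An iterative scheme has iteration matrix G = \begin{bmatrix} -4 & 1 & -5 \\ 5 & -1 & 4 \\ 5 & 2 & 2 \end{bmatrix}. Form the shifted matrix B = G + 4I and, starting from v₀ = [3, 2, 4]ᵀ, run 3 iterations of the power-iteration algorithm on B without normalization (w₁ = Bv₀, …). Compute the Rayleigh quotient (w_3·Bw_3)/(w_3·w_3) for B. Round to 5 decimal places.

B = G + 4I has rows (0, 1, -5); (5, 3, 4); (5, 2, 6)
w1 = Bv₀ = (0·3 + 1·2 + (-5)·4; 5·3 + 3·2 + 4·4; 5·3 + 2·2 + 6·4) = (-18, 37, 43)
w2 = Bw1 = (0·(-18) + 1·37 + (-5)·43; 5·(-18) + 3·37 + 4·43; 5·(-18) + 2·37 + 6·43) = (-178, 193, 242)
w3 = Bw2 = (-1017, 657, 948)
Bw3 = (-4083, 678, 1917)
w3·Bw3 = 6415173; w3·w3 = 2364642; μ ≈ 6415173/2364642 = 2.71296

μ ≈ 2.71296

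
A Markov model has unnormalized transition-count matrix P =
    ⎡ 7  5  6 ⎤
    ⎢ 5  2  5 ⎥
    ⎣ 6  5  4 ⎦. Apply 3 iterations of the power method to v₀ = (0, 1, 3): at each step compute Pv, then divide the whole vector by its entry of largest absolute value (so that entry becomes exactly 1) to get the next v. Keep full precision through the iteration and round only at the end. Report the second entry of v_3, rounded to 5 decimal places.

Pv0 = (23.000000, 17.000000, 17.000000); divide by 23.000000 → v1 = (1.000000, 0.739130, 0.739130)
Pv1 = (15.130435, 10.173913, 12.652174); divide by 15.130435 → v2 = (1.000000, 0.672414, 0.836207)
Pv2 = (15.379310, 10.525862, 12.706897); divide by 15.379310 → v3 = (1.000000, 0.684417, 0.826233)
Requested entry of v3: 3663/5352 = 0.68442

0.68442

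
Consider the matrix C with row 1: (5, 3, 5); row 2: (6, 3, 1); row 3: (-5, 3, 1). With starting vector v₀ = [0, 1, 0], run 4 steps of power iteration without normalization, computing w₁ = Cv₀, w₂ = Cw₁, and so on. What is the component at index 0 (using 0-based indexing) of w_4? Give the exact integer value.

1773

w1 = Cv₀ = (3, 3, 3)
w2 = Cw1 = (39, 30, -3)
w3 = Cw2 = (270, 321, -108)
w4 = Cw3 = (1773, 2475, -495)
The requested component of w4 is 1773.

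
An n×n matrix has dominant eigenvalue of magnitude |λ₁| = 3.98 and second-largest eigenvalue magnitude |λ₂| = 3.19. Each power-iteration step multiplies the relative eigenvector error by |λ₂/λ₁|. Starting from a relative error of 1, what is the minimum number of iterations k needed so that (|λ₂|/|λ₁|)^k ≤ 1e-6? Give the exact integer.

63

|λ₂/λ₁| = 3.19/3.98 = 0.80151
Need k ≥ ln(1e-6) / ln(0.80151) = -13.8155 / -0.2213 ≈ 62.440
Smallest integer k satisfying the bound: 63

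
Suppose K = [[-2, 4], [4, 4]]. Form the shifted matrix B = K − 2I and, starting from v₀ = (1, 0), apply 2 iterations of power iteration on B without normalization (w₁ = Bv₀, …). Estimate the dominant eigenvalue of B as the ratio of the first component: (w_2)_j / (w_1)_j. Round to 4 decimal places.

B = K − 2I has rows (-4, 4); (4, 2)
w1 = Bv₀ = (-4, 4)
w2 = Bw1 = (32, -8)
Ratio: 32/-4 = -8.0000

-8.0000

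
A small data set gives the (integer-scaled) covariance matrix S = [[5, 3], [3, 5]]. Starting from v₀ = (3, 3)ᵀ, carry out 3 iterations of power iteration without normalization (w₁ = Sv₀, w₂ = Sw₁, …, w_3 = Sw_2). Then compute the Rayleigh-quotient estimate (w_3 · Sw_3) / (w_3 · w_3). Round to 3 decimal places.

λ ≈ 8.000

w1 = Sv₀ = (5·3 + 3·3; 3·3 + 5·3) = (24, 24)
w2 = Sw1 = (5·24 + 3·24; 3·24 + 5·24) = (192, 192)
w3 = Sw2 = (1536, 1536)
Sw3 = (12288, 12288)
w3·Sw3 = 1536·12288 + 1536·12288 = 37748736; w3·w3 = 1536·1536 + 1536·1536 = 4718592
λ ≈ 37748736/4718592 = 8.000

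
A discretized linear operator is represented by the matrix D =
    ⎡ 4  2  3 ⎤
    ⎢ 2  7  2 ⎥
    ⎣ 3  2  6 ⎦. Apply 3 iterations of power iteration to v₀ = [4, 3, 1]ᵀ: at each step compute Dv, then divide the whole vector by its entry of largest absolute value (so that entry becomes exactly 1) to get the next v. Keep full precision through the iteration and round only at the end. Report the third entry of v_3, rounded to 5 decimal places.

Dv0 = (25.000000, 31.000000, 24.000000); divide by 31.000000 → v1 = (0.806452, 1.000000, 0.774194)
Dv1 = (7.548387, 10.161290, 9.064516); divide by 10.161290 → v2 = (0.742857, 1.000000, 0.892063)
Dv2 = (7.647619, 10.269841, 9.580952); divide by 10.269841 → v3 = (0.744668, 1.000000, 0.932921)
Requested entry of v3: 3018/3235 = 0.93292

0.93292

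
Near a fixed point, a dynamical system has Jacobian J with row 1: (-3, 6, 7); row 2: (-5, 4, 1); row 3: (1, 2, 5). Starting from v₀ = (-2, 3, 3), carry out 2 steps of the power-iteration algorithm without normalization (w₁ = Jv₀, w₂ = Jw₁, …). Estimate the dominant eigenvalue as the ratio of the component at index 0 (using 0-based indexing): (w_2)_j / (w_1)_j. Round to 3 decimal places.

λ ≈ 3.289

w1 = Jv₀ = ((-3)·(-2) + 6·3 + 7·3; (-5)·(-2) + 4·3 + 1·3; 1·(-2) + 2·3 + 5·3) = (45, 25, 19)
w2 = Jw1 = ((-3)·45 + 6·25 + 7·19; (-5)·45 + 4·25 + 1·19; 1·45 + 2·25 + 5·19) = (148, -106, 190)
Ratio at component: 148 / 45 = 3.289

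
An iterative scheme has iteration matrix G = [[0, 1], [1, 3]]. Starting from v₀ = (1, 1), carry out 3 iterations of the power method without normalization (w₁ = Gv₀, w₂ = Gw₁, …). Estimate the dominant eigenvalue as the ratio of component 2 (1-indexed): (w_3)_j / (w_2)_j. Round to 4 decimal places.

w1 = Gv₀ = (1, 4)
w2 = Gw1 = (4, 13)
w3 = Gw2 = (13, 43)
Ratio at component: 43 / 13 = 3.3077

3.3077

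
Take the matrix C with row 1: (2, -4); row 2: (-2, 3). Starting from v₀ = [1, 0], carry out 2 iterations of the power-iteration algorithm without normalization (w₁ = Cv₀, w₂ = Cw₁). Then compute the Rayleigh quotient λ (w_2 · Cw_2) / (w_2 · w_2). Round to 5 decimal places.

w1 = Cv₀ = (2, -2)
w2 = Cw1 = (12, -10)
Cw2 = (64, -54)
w2·Cw2 = 12·64 + (-10)·(-54) = 1308; w2·w2 = 12·12 + (-10)·(-10) = 244
λ ≈ 1308/244 = 5.36066

5.36066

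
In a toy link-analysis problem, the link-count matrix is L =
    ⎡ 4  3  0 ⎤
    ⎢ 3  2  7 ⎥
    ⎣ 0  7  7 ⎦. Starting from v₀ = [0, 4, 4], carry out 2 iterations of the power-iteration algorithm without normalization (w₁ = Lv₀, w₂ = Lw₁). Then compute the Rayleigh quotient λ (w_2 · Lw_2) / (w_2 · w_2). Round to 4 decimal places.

12.3013

w1 = Lv₀ = (4·0 + 3·4 + 0·4; 3·0 + 2·4 + 7·4; 0·0 + 7·4 + 7·4) = (12, 36, 56)
w2 = Lw1 = (4·12 + 3·36 + 0·56; 3·12 + 2·36 + 7·56; 0·12 + 7·36 + 7·56) = (156, 500, 644)
Lw2 = (2124, 5976, 8008)
w2·Lw2 = 156·2124 + 500·5976 + 644·8008 = 8476496; w2·w2 = 156·156 + 500·500 + 644·644 = 689072
λ ≈ 8476496/689072 = 12.3013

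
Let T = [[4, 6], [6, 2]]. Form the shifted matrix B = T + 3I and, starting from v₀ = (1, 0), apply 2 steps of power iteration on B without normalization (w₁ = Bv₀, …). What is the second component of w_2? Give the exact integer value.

B = T + 3I has rows (7, 6); (6, 5)
w1 = Bv₀ = (7, 6)
w2 = Bw1 = (85, 72)
Requested component of w2: 72

72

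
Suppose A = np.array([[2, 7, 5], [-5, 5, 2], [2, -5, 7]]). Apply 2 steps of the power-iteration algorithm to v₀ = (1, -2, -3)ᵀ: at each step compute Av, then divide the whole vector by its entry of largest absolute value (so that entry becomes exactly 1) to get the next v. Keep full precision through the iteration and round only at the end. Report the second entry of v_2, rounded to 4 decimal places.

-0.0488

Av0 = (-27.00000, -21.00000, -9.00000); divide by -27.00000 → v1 = (1.00000, 0.77778, 0.33333)
Av1 = (9.11111, -0.44444, 0.44444); divide by 9.11111 → v2 = (1.00000, -0.04878, 0.04878)
Requested entry of v2: 12/-246 = -0.0488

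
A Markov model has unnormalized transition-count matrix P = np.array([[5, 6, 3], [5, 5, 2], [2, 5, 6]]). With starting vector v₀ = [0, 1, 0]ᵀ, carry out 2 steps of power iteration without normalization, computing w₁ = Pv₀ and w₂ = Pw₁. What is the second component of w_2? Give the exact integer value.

65

w1 = Pv₀ = (6, 5, 5)
w2 = Pw1 = (75, 65, 67)
The requested component of w2 is 65.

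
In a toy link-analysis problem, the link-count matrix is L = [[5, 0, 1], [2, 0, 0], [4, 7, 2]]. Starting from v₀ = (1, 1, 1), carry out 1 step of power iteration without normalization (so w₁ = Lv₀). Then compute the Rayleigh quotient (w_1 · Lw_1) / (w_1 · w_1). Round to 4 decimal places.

w1 = Lv₀ = (6, 2, 13)
Lw1 = (43, 12, 64)
w1·Lw1 = 6·43 + 2·12 + 13·64 = 1114; w1·w1 = 6·6 + 2·2 + 13·13 = 209
λ ≈ 1114/209 = 5.3301

5.3301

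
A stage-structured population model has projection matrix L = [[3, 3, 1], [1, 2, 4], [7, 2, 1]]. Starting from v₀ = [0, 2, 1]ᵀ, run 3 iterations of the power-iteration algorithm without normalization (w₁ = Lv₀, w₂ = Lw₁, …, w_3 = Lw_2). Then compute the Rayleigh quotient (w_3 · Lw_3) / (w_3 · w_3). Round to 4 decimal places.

7.6676

w1 = Lv₀ = (3·0 + 3·2 + 1·1; 1·0 + 2·2 + 4·1; 7·0 + 2·2 + 1·1) = (7, 8, 5)
w2 = Lw1 = (3·7 + 3·8 + 1·5; 1·7 + 2·8 + 4·5; 7·7 + 2·8 + 1·5) = (50, 43, 70)
w3 = Lw2 = (349, 416, 506)
Lw3 = (2801, 3205, 3781)
w3·Lw3 = 349·2801 + 416·3205 + 506·3781 = 4224015; w3·w3 = 349·349 + 416·416 + 506·506 = 550893
λ ≈ 4224015/550893 = 7.6676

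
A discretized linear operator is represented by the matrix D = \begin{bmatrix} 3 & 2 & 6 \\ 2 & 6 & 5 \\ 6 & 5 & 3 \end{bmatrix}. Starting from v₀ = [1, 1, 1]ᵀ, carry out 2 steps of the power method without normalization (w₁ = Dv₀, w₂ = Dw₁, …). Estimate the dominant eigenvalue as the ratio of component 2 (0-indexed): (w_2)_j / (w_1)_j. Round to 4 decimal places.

w1 = Dv₀ = (3·1 + 2·1 + 6·1; 2·1 + 6·1 + 5·1; 6·1 + 5·1 + 3·1) = (11, 13, 14)
w2 = Dw1 = (3·11 + 2·13 + 6·14; 2·11 + 6·13 + 5·14; 6·11 + 5·13 + 3·14) = (143, 170, 173)
Ratio at component: 173 / 14 = 12.3571

λ ≈ 12.3571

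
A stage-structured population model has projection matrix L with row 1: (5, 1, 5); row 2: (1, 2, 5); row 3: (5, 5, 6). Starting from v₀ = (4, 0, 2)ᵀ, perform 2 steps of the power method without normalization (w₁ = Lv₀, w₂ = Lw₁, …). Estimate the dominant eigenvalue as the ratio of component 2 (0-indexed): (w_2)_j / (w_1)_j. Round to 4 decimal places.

12.8750

w1 = Lv₀ = (5·4 + 1·0 + 5·2; 1·4 + 2·0 + 5·2; 5·4 + 5·0 + 6·2) = (30, 14, 32)
w2 = Lw1 = (5·30 + 1·14 + 5·32; 1·30 + 2·14 + 5·32; 5·30 + 5·14 + 6·32) = (324, 218, 412)
Ratio at component: 412 / 32 = 12.8750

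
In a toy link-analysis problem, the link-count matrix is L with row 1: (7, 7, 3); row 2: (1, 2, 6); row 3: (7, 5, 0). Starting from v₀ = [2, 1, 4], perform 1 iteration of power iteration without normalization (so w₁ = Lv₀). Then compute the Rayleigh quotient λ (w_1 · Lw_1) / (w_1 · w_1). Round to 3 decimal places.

w1 = Lv₀ = (33, 28, 19)
Lw1 = (484, 203, 371)
w1·Lw1 = 33·484 + 28·203 + 19·371 = 28705; w1·w1 = 33·33 + 28·28 + 19·19 = 2234
λ ≈ 28705/2234 = 12.849

12.849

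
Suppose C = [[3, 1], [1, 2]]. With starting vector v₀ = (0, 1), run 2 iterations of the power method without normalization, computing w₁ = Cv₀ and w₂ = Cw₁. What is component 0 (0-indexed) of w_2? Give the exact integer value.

5

w1 = Cv₀ = (3·0 + 1·1; 1·0 + 2·1) = (1, 2)
w2 = Cw1 = (3·1 + 1·2; 1·1 + 2·2) = (5, 5)
The requested component of w2 is 5.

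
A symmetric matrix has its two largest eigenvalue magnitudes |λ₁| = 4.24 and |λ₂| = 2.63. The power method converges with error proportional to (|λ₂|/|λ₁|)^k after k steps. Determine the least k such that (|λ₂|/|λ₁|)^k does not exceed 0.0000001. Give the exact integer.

|λ₂/λ₁| = 2.63/4.24 = 0.62028
Need k ≥ ln(0.0000001) / ln(0.62028) = -16.1181 / -0.4776 ≈ 33.750
Smallest integer k satisfying the bound: 34

34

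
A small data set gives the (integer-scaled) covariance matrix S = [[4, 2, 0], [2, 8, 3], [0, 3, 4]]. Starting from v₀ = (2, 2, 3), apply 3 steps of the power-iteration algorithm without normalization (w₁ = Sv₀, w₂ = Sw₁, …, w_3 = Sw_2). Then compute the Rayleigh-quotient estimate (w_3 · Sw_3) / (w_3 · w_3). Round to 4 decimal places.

λ ≈ 10.1230

w1 = Sv₀ = (12, 29, 18)
w2 = Sw1 = (106, 310, 159)
w3 = Sw2 = (1044, 3169, 1566)
Sw3 = (10514, 32138, 15771)
w3·Sw3 = 1044·10514 + 3169·32138 + 1566·15771 = 137519324; w3·w3 = 1044·1044 + 3169·3169 + 1566·1566 = 13584853
λ ≈ 137519324/13584853 = 10.1230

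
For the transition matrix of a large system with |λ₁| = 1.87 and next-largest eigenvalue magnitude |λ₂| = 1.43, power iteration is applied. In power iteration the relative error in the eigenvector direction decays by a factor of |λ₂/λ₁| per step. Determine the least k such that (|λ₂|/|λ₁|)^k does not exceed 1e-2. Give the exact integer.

18

|λ₂/λ₁| = 1.43/1.87 = 0.76471
Need k ≥ ln(1e-2) / ln(0.76471) = -4.6052 / -0.2683 ≈ 17.167
Smallest integer k satisfying the bound: 18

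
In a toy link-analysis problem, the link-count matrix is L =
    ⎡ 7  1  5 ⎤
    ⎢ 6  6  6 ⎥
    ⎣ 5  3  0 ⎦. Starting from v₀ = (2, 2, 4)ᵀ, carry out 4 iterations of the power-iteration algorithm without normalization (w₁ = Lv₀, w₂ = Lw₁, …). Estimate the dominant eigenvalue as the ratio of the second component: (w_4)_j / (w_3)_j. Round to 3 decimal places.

w1 = Lv₀ = (7·2 + 1·2 + 5·4; 6·2 + 6·2 + 6·4; 5·2 + 3·2 + 0·4) = (36, 48, 16)
w2 = Lw1 = (7·36 + 1·48 + 5·16; 6·36 + 6·48 + 6·16; 5·36 + 3·48 + 0·16) = (380, 600, 324)
w3 = Lw2 = (4880, 7824, 3700)
w4 = Lw3 = (60484, 98424, 47872)
Ratio at component: 98424 / 7824 = 12.580

12.580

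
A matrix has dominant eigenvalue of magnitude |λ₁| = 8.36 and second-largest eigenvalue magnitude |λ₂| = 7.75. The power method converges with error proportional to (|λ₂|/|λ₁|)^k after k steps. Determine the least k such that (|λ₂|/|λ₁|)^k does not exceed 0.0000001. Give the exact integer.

|λ₂/λ₁| = 7.75/8.36 = 0.92703
Need k ≥ ln(0.0000001) / ln(0.92703) = -16.1181 / -0.0758 ≈ 212.736
Smallest integer k satisfying the bound: 213

213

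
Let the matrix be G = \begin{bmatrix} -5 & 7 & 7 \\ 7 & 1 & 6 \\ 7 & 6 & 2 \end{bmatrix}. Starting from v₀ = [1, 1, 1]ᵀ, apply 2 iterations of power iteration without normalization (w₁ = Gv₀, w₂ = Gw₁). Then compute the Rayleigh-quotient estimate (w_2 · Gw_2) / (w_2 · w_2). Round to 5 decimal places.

w1 = Gv₀ = (9, 14, 15)
w2 = Gw1 = (158, 167, 177)
Gw2 = (1618, 2335, 2462)
w2·Gw2 = 158·1618 + 167·2335 + 177·2462 = 1081363; w2·w2 = 158·158 + 167·167 + 177·177 = 84182
λ ≈ 1081363/84182 = 12.84554

λ ≈ 12.84554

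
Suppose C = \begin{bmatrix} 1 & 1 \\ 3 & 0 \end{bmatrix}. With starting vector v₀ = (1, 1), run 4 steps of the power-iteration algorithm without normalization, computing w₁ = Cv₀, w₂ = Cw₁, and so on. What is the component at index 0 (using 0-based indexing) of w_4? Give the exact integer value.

w1 = Cv₀ = (1·1 + 1·1; 3·1 + 0·1) = (2, 3)
w2 = Cw1 = (1·2 + 1·3; 3·2 + 0·3) = (5, 6)
w3 = Cw2 = (11, 15)
w4 = Cw3 = (26, 33)
The requested component of w4 is 26.

26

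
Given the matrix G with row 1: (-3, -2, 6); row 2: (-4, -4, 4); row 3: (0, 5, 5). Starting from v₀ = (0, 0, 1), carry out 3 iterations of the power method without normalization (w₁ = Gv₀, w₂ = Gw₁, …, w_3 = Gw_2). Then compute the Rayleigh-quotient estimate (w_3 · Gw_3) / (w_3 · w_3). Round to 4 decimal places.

w1 = Gv₀ = ((-3)·0 + (-2)·0 + 6·1; (-4)·0 + (-4)·0 + 4·1; 0·0 + 5·0 + 5·1) = (6, 4, 5)
w2 = Gw1 = ((-3)·6 + (-2)·4 + 6·5; (-4)·6 + (-4)·4 + 4·5; 0·6 + 5·4 + 5·5) = (4, -20, 45)
w3 = Gw2 = (298, 244, 125)
Gw3 = (-632, -1668, 1845)
w3·Gw3 = 298·(-632) + 244·(-1668) + 125·1845 = -364703; w3·w3 = 298·298 + 244·244 + 125·125 = 163965
λ ≈ -364703/163965 = -2.2243

-2.2243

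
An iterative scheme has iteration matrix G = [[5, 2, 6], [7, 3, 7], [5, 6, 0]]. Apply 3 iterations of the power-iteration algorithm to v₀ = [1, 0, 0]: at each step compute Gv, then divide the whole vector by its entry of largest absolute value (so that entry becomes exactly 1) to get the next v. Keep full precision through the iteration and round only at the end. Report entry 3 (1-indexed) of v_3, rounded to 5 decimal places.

Gv0 = (5.000000, 7.000000, 5.000000); divide by 7.000000 → v1 = (0.714286, 1.000000, 0.714286)
Gv1 = (9.857143, 13.000000, 9.571429); divide by 13.000000 → v2 = (0.758242, 1.000000, 0.736264)
Gv2 = (10.208791, 13.461538, 9.791209); divide by 13.461538 → v3 = (0.758367, 1.000000, 0.727347)
Requested entry of v3: 891/1225 = 0.72735

0.72735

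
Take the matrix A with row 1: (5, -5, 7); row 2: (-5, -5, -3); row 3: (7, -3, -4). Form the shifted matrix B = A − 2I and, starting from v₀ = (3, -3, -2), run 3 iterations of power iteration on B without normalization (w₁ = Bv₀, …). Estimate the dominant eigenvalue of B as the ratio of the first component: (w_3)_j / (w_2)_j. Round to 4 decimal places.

μ ≈ 2.1439

B = A − 2I has rows (3, -5, 7); (-5, -7, -3); (7, -3, -6)
w1 = Bv₀ = (10, 12, 42)
w2 = Bw1 = (264, -260, -218)
w3 = Bw2 = (566, 1154, 3936)
Ratio: 566/264 = 2.1439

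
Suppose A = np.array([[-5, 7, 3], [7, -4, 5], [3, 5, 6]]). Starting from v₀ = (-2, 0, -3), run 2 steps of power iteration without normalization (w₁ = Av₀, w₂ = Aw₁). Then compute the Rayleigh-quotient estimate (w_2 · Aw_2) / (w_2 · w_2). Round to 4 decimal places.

3.4885

w1 = Av₀ = (1, -29, -24)
w2 = Aw1 = (-280, 3, -286)
Aw2 = (563, -3402, -2541)
w2·Aw2 = (-280)·563 + 3·(-3402) + (-286)·(-2541) = 558880; w2·w2 = (-280)·(-280) + 3·3 + (-286)·(-286) = 160205
λ ≈ 558880/160205 = 3.4885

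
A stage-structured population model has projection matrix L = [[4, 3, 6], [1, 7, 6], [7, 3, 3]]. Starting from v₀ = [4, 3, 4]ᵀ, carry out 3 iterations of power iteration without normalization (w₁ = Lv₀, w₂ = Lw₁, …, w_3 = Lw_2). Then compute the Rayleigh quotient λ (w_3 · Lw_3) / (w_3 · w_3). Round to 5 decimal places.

13.32432

w1 = Lv₀ = (49, 49, 49)
w2 = Lw1 = (637, 686, 637)
w3 = Lw2 = (8428, 9261, 8428)
Lw3 = (112063, 123823, 112063)
w3·Lw3 = 8428·112063 + 9261·123823 + 8428·112063 = 3035658731; w3·w3 = 8428·8428 + 9261·9261 + 8428·8428 = 227828489
λ ≈ 3035658731/227828489 = 13.32432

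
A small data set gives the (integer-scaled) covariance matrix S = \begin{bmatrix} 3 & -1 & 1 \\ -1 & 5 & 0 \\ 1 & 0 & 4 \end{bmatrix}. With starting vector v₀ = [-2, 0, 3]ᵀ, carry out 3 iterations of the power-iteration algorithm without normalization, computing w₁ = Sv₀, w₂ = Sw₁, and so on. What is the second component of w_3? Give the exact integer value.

66

w1 = Sv₀ = (-3, 2, 10)
w2 = Sw1 = (-1, 13, 37)
w3 = Sw2 = (21, 66, 147)
The requested component of w3 is 66.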